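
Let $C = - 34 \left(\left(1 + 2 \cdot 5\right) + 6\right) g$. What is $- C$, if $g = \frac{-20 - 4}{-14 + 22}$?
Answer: $-1734$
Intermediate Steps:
$g = -3$ ($g = \frac{-20 - 4}{8} = \left(-24\right) \frac{1}{8} = -3$)
$C = 1734$ ($C = - 34 \left(\left(1 + 2 \cdot 5\right) + 6\right) \left(-3\right) = - 34 \left(\left(1 + 10\right) + 6\right) \left(-3\right) = - 34 \left(11 + 6\right) \left(-3\right) = \left(-34\right) 17 \left(-3\right) = \left(-578\right) \left(-3\right) = 1734$)
$- C = \left(-1\right) 1734 = -1734$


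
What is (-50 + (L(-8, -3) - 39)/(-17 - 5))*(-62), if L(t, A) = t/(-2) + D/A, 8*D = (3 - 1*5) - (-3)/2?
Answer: 1584751/528 ≈ 3001.4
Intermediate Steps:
D = -1/16 (D = ((3 - 1*5) - (-3)/2)/8 = ((3 - 5) - (-3)/2)/8 = (-2 - 1*(-3/2))/8 = (-2 + 3/2)/8 = (⅛)*(-½) = -1/16 ≈ -0.062500)
L(t, A) = -t/2 - 1/(16*A) (L(t, A) = t/(-2) - 1/(16*A) = t*(-½) - 1/(16*A) = -t/2 - 1/(16*A))
(-50 + (L(-8, -3) - 39)/(-17 - 5))*(-62) = (-50 + ((-½*(-8) - 1/16/(-3)) - 39)/(-17 - 5))*(-62) = (-50 + ((4 - 1/16*(-⅓)) - 39)/(-22))*(-62) = (-50 + ((4 + 1/48) - 39)*(-1/22))*(-62) = (-50 + (193/48 - 39)*(-1/22))*(-62) = (-50 - 1679/48*(-1/22))*(-62) = (-50 + 1679/1056)*(-62) = -51121/1056*(-62) = 1584751/528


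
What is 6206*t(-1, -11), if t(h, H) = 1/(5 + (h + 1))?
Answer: 6206/5 ≈ 1241.2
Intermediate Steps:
t(h, H) = 1/(6 + h) (t(h, H) = 1/(5 + (1 + h)) = 1/(6 + h))
6206*t(-1, -11) = 6206/(6 - 1) = 6206/5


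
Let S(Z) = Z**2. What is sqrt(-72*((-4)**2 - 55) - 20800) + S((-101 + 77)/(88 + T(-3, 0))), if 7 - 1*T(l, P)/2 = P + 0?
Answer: 16/289 + 2*I*sqrt(4498) ≈ 0.055363 + 134.13*I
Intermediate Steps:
T(l, P) = 14 - 2*P (T(l, P) = 14 - 2*(P + 0) = 14 - 2*P)
sqrt(-72*((-4)**2 - 55) - 20800) + S((-101 + 77)/(88 + T(-3, 0))) = sqrt(-72*((-4)**2 - 55) - 20800) + ((-101 + 77)/(88 + (14 - 2*0)))**2 = sqrt(-72*(16 - 55) - 20800) + (-24/(88 + (14 + 0)))**2 = sqrt(-72*(-39) - 20800) + (-24/(88 + 14))**2 = sqrt(2808 - 20800) + (-24/102)**2 = sqrt(-17992) + (-24*1/102)**2 = 2*I*sqrt(4498) + (-4/17)**2 = 2*I*sqrt(4498) + 16/289 = 16/289 + 2*I*sqrt(4498)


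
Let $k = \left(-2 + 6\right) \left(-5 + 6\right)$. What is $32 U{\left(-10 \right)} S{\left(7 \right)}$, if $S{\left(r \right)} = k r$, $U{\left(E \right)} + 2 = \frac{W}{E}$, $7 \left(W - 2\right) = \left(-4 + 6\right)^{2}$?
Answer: $- \frac{10112}{5} \approx -2022.4$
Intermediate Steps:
$W = \frac{18}{7}$ ($W = 2 + \frac{\left(-4 + 6\right)^{2}}{7} = 2 + \frac{2^{2}}{7} = 2 + \frac{1}{7} \cdot 4 = 2 + \frac{4}{7} = \frac{18}{7} \approx 2.5714$)
$k = 4$ ($k = 4 \cdot 1 = 4$)
$U{\left(E \right)} = -2 + \frac{18}{7 E}$
$S{\left(r \right)} = 4 r$
$32 U{\left(-10 \right)} S{\left(7 \right)} = 32 \left(-2 + \frac{18}{7 \left(-10\right)}\right) 4 \cdot 7 = 32 \left(-2 + \frac{18}{7} \left(- \frac{1}{10}\right)\right) 28 = 32 \left(-2 - \frac{9}{35}\right) 28 = 32 \left(- \frac{79}{35}\right) 28 = \left(- \frac{2528}{35}\right) 28 = - \frac{10112}{5}$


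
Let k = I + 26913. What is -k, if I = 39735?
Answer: -66648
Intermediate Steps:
k = 66648 (k = 39735 + 26913 = 66648)
-k = -1*66648 = -66648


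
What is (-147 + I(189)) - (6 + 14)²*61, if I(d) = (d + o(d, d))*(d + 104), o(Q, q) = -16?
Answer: 26142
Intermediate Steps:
I(d) = (-16 + d)*(104 + d) (I(d) = (d - 16)*(d + 104) = (-16 + d)*(104 + d))
(-147 + I(189)) - (6 + 14)²*61 = (-147 + (-1664 + 189² + 88*189)) - (6 + 14)²*61 = (-147 + (-1664 + 35721 + 16632)) - 20²*61 = (-147 + 50689) - 400*61 = 50542 - 1*24400 = 50542 - 24400 = 26142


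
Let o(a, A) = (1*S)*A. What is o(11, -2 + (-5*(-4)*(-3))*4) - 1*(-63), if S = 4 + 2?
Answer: -1389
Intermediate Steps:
S = 6
o(a, A) = 6*A (o(a, A) = (1*6)*A = 6*A)
o(11, -2 + (-5*(-4)*(-3))*4) - 1*(-63) = 6*(-2 + (-5*(-4)*(-3))*4) - 1*(-63) = 6*(-2 + (20*(-3))*4) + 63 = 6*(-2 - 60*4) + 63 = 6*(-2 - 240) + 63 = 6*(-242) + 63 = -1452 + 63 = -1389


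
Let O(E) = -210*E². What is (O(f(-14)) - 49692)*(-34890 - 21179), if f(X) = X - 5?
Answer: 7036771638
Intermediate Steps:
f(X) = -5 + X
(O(f(-14)) - 49692)*(-34890 - 21179) = (-210*(-5 - 14)² - 49692)*(-34890 - 21179) = (-210*(-19)² - 49692)*(-56069) = (-210*361 - 49692)*(-56069) = (-75810 - 49692)*(-56069) = -125502*(-56069) = 7036771638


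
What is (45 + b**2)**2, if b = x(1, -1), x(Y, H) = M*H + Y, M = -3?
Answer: 3721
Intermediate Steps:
x(Y, H) = Y - 3*H (x(Y, H) = -3*H + Y = Y - 3*H)
b = 4 (b = 1 - 3*(-1) = 1 + 3 = 4)
(45 + b**2)**2 = (45 + 4**2)**2 = (45 + 16)**2 = 61**2 = 3721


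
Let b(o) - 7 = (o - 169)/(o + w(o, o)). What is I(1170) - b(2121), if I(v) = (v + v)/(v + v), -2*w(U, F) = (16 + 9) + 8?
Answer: -478/69 ≈ -6.9275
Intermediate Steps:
w(U, F) = -33/2 (w(U, F) = -((16 + 9) + 8)/2 = -(25 + 8)/2 = -1/2*33 = -33/2)
I(v) = 1 (I(v) = (2*v)/((2*v)) = (2*v)*(1/(2*v)) = 1)
b(o) = 7 + (-169 + o)/(-33/2 + o) (b(o) = 7 + (o - 169)/(o - 33/2) = 7 + (-169 + o)/(-33/2 + o))
I(1170) - b(2121) = 1 - (-569 + 16*2121)/(-33 + 2*2121) = 1 - (-569 + 33936)/(-33 + 4242) = 1 - 33367/4209 = 1 - 1*547/69 = 1 - 547/69 = -478/69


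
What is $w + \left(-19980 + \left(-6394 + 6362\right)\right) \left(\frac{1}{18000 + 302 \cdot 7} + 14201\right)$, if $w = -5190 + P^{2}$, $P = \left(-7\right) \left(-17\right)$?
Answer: $- \frac{2858012762143}{10057} \approx -2.8418 \cdot 10^{8}$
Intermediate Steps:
$P = 119$
$w = 8971$ ($w = -5190 + 119^{2} = -5190 + 14161 = 8971$)
$w + \left(-19980 + \left(-6394 + 6362\right)\right) \left(\frac{1}{18000 + 302 \cdot 7} + 14201\right) = 8971 + \left(-19980 + \left(-6394 + 6362\right)\right) \left(\frac{1}{18000 + 302 \cdot 7} + 14201\right) = 8971 + \left(-19980 - 32\right) \left(\frac{1}{18000 + 2114} + 14201\right) = 8971 - 20012 \left(\frac{1}{20114} + 14201\right) = 8971 - \frac{2858102983490}{10057} = - \frac{2858012762143}{10057}$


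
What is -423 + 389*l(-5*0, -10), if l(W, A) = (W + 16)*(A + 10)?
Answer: -423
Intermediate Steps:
l(W, A) = (10 + A)*(16 + W) (l(W, A) = (16 + W)*(10 + A) = (10 + A)*(16 + W))
-423 + 389*l(-5*0, -10) = -423 + 389*(160 + 10*(-5*0) + 16*(-10) - (-50)*0) = -423 + 389*(160 + 10*0 - 160 - 10*0) = -423 + 389*(160 + 0 - 160 + 0) = -423 + 389*0 = -423 + 0 = -423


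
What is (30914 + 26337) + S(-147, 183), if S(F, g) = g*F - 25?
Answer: 30325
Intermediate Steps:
S(F, g) = -25 + F*g (S(F, g) = F*g - 25 = -25 + F*g)
(30914 + 26337) + S(-147, 183) = (30914 + 26337) + (-25 - 147*183) = 57251 + (-25 - 26901) = 57251 - 26926 = 30325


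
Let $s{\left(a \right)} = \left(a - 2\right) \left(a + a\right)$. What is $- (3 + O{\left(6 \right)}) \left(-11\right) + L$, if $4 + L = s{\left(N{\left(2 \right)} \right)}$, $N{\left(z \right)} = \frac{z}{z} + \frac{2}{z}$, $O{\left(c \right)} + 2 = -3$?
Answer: $-26$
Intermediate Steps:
$O{\left(c \right)} = -5$ ($O{\left(c \right)} = -2 - 3 = -5$)
$N{\left(z \right)} = 1 + \frac{2}{z}$
$s{\left(a \right)} = 2 a \left(-2 + a\right)$ ($s{\left(a \right)} = \left(-2 + a\right) 2 a = 2 a \left(-2 + a\right)$)
$L = -4$ ($L = -4 + 2 \frac{2 + 2}{2} \left(-2 + \frac{2 + 2}{2}\right) = -4 + 2 \cdot \frac{1}{2} \cdot 4 \left(-2 + \frac{1}{2} \cdot 4\right) = -4 + 2 \cdot 2 \left(-2 + 2\right) = -4 + 2 \cdot 2 \cdot 0 = -4 + 0 = -4$)
$- (3 + O{\left(6 \right)}) \left(-11\right) + L = - (3 - 5) \left(-11\right) - 4 = \left(-1\right) \left(-2\right) \left(-11\right) - 4 = 2 \left(-11\right) - 4 = -22 - 4 = -26$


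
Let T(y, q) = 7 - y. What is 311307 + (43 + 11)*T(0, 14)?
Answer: 311685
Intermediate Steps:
311307 + (43 + 11)*T(0, 14) = 311307 + (43 + 11)*(7 - 1*0) = 311307 + 54*(7 + 0) = 311307 + 54*7 = 311307 + 378 = 311685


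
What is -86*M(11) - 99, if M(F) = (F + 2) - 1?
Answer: -1131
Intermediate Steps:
M(F) = 1 + F (M(F) = (2 + F) - 1 = 1 + F)
-86*M(11) - 99 = -86*(1 + 11) - 99 = -86*12 - 99 = -1032 - 99 = -1131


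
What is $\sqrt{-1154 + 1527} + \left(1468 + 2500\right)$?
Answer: $3968 + \sqrt{373} \approx 3987.3$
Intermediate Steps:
$\sqrt{-1154 + 1527} + \left(1468 + 2500\right) = \sqrt{373} + 3968 = 3968 + \sqrt{373}$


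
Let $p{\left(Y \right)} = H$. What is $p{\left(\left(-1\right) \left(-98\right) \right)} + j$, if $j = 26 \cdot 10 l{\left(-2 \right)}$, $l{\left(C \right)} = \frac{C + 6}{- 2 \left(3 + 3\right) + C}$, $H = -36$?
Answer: $- \frac{772}{7} \approx -110.29$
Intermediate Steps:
$p{\left(Y \right)} = -36$
$l{\left(C \right)} = \frac{6 + C}{-12 + C}$ ($l{\left(C \right)} = \frac{6 + C}{\left(-2\right) 6 + C} = \frac{6 + C}{-12 + C}$)
$j = - \frac{520}{7}$ ($j = 26 \cdot 10 \frac{6 - 2}{-12 - 2} = 260 \frac{1}{-14} \cdot 4 = 260 \left(\left(- \frac{1}{14}\right) 4\right) = 260 \left(- \frac{2}{7}\right) = - \frac{520}{7} \approx -74.286$)
$p{\left(\left(-1\right) \left(-98\right) \right)} + j = -36 - \frac{520}{7} = - \frac{772}{7}$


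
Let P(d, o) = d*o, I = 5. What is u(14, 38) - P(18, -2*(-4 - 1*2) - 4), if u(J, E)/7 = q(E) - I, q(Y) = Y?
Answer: 87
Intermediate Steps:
u(J, E) = -35 + 7*E (u(J, E) = 7*(E - 1*5) = 7*(E - 5) = 7*(-5 + E) = -35 + 7*E)
u(14, 38) - P(18, -2*(-4 - 1*2) - 4) = (-35 + 7*38) - 18*(-2*(-4 - 1*2) - 4) = (-35 + 266) - 18*(-2*(-4 - 2) - 4) = 231 - 18*(-2*(-6) - 4) = 231 - 18*(12 - 4) = 231 - 18*8 = 231 - 1*144 = 231 - 144 = 87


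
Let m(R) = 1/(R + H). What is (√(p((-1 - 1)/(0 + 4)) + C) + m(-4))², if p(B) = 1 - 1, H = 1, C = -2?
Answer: (-1 + 3*I*√2)²/9 ≈ -1.8889 - 0.94281*I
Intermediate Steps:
p(B) = 0
m(R) = 1/(1 + R) (m(R) = 1/(R + 1) = 1/(1 + R))
(√(p((-1 - 1)/(0 + 4)) + C) + m(-4))² = (√(0 - 2) + 1/(1 - 4))² = (√(-2) + 1/(-3))² = (I*√2 - ⅓)² = (-⅓ + I*√2)²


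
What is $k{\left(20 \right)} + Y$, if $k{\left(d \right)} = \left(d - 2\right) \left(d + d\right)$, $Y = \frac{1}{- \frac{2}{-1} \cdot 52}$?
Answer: $\frac{74881}{104} \approx 720.01$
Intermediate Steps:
$Y = \frac{1}{104}$ ($Y = \frac{1}{\left(-2\right) \left(-1\right) 52} = \frac{1}{2 \cdot 52} = \frac{1}{104} \approx 0.0096154$)
$k{\left(d \right)} = 2 d \left(-2 + d\right)$ ($k{\left(d \right)} = \left(-2 + d\right) 2 d = 2 d \left(-2 + d\right)$)
$k{\left(20 \right)} + Y = 2 \cdot 20 \left(-2 + 20\right) + \frac{1}{104} = 2 \cdot 20 \cdot 18 + \frac{1}{104} = 720 + \frac{1}{104} = \frac{74881}{104}$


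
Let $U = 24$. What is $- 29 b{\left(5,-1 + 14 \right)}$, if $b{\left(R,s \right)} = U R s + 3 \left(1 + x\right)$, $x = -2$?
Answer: $-45153$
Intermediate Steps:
$b{\left(R,s \right)} = -3 + 24 R s$ ($b{\left(R,s \right)} = 24 R s + 3 \left(1 - 2\right) = 24 R s + 3 \left(-1\right) = 24 R s - 3 = -3 + 24 R s$)
$- 29 b{\left(5,-1 + 14 \right)} = - 29 \left(-3 + 24 \cdot 5 \left(-1 + 14\right)\right) = - 29 \left(-3 + 24 \cdot 5 \cdot 13\right) = - 29 \left(-3 + 1560\right) = \left(-29\right) 1557 = -45153$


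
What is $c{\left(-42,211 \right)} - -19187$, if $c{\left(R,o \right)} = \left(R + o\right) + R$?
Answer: $19314$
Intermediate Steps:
$c{\left(R,o \right)} = o + 2 R$
$c{\left(-42,211 \right)} - -19187 = \left(211 + 2 \left(-42\right)\right) - -19187 = \left(211 - 84\right) + 19187 = 127 + 19187 = 19314$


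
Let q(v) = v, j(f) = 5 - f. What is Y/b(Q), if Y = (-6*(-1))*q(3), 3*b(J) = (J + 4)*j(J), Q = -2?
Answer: 27/7 ≈ 3.8571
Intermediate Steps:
b(J) = (4 + J)*(5 - J)/3 (b(J) = ((J + 4)*(5 - J))/3 = ((4 + J)*(5 - J))/3 = (4 + J)*(5 - J)/3)
Y = 18 (Y = -6*(-1)*3 = 6*3 = 18)
Y/b(Q) = 18/(20/3 - ⅓*(-2)² + (⅓)*(-2)) = 18/(20/3 - ⅓*4 - ⅔) = 18/(20/3 - 4/3 - ⅔) = 18/(14/3) = 18*(3/14) = 27/7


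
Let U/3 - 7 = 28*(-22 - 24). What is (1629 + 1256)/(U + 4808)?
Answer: 577/193 ≈ 2.9896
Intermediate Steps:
U = -3843 (U = 21 + 3*(28*(-22 - 24)) = 21 + 3*(28*(-46)) = 21 + 3*(-1288) = 21 - 3864 = -3843)
(1629 + 1256)/(U + 4808) = (1629 + 1256)/(-3843 + 4808) = 2885/965 = 2885*(1/965) = 577/193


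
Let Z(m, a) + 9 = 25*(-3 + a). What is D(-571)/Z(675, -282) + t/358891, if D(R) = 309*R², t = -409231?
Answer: -12053330746011/853442798 ≈ -14123.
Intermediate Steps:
Z(m, a) = -84 + 25*a (Z(m, a) = -9 + 25*(-3 + a) = -9 + (-75 + 25*a) = -84 + 25*a)
D(-571)/Z(675, -282) + t/358891 = (309*(-571)²)/(-84 + 25*(-282)) - 409231/358891 = (309*326041)/(-84 - 7050) - 409231*1/358891 = 100746669/(-7134) - 409231/358891 = 100746669*(-1/7134) - 409231/358891 = -33582223/2378 - 409231/358891 = -12053330746011/853442798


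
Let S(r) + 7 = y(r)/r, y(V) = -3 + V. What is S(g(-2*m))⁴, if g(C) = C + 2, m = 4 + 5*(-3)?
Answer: 5764801/4096 ≈ 1407.4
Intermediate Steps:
m = -11 (m = 4 - 15 = -11)
g(C) = 2 + C
S(r) = -7 + (-3 + r)/r
S(g(-2*m))⁴ = (-6 - 3/(2 - 2*(-11)))⁴ = (-6 - 3/(2 + 22))⁴ = (-6 - 3/24)⁴ = (-6 - 3*1/24)⁴ = (-6 - ⅛)⁴ = (-49/8)⁴ = 5764801/4096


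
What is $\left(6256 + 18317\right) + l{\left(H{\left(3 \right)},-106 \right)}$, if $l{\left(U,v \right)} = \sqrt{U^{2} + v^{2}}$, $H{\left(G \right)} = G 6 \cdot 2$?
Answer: $24573 + 2 \sqrt{3133} \approx 24685.0$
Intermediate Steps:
$H{\left(G \right)} = 12 G$ ($H{\left(G \right)} = 6 G 2 = 12 G$)
$\left(6256 + 18317\right) + l{\left(H{\left(3 \right)},-106 \right)} = \left(6256 + 18317\right) + \sqrt{\left(12 \cdot 3\right)^{2} + \left(-106\right)^{2}} = 24573 + \sqrt{36^{2} + 11236} = 24573 + \sqrt{1296 + 11236} = 24573 + \sqrt{12532} = 24573 + 2 \sqrt{3133}$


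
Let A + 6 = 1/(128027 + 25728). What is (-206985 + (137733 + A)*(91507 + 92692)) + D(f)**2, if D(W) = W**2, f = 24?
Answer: 3900656793026519/153755 ≈ 2.5369e+10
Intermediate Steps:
A = -922529/153755 (A = -6 + 1/(128027 + 25728) = -6 + 1/153755 = -922529/153755 ≈ -6.0000)
(-206985 + (137733 + A)*(91507 + 92692)) + D(f)**2 = (-206985 + (137733 - 922529/153755)*(91507 + 92692)) + (24**2)**2 = (-206985 + (21176214886/153755)*184199) + 576**2 = (-206985 + 3900637605786314/153755) + 331776 = 3900605780807639/153755 + 331776 = 3900656793026519/153755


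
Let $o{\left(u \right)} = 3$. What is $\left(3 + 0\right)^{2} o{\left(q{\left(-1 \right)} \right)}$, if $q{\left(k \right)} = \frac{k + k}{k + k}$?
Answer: $27$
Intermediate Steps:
$q{\left(k \right)} = 1$ ($q{\left(k \right)} = \frac{2 k}{2 k} = 2 k \frac{1}{2 k} = 1$)
$\left(3 + 0\right)^{2} o{\left(q{\left(-1 \right)} \right)} = \left(3 + 0\right)^{2} \cdot 3 = 3^{2} \cdot 3 = 9 \cdot 3 = 27$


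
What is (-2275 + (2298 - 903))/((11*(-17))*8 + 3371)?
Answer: -176/375 ≈ -0.46933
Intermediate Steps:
(-2275 + (2298 - 903))/((11*(-17))*8 + 3371) = (-2275 + 1395)/(-187*8 + 3371) = -880/(-1496 + 3371) = -880/1875 = -880*1/1875 = -176/375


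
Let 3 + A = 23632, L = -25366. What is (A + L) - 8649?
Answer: -10386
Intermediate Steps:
A = 23629 (A = -3 + 23632 = 23629)
(A + L) - 8649 = (23629 - 25366) - 8649 = -1737 - 8649 = -10386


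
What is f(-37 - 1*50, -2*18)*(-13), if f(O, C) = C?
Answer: 468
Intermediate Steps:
f(-37 - 1*50, -2*18)*(-13) = -2*18*(-13) = -36*(-13) = 468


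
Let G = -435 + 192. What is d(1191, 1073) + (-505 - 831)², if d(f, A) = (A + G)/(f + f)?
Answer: 2125811551/1191 ≈ 1.7849e+6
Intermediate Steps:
G = -243
d(f, A) = (-243 + A)/(2*f) (d(f, A) = (A - 243)/(f + f) = (-243 + A)/((2*f)) = (-243 + A)*(1/(2*f)) = (-243 + A)/(2*f))
d(1191, 1073) + (-505 - 831)² = (½)*(-243 + 1073)/1191 + (-505 - 831)² = (½)*(1/1191)*830 + (-1336)² = 415/1191 + 1784896 = 2125811551/1191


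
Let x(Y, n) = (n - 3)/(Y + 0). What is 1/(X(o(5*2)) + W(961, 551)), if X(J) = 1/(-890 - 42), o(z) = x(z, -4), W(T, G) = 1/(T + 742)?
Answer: -1587196/771 ≈ -2058.6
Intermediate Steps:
W(T, G) = 1/(742 + T)
x(Y, n) = (-3 + n)/Y
o(z) = -7/z (o(z) = (-3 - 4)/z = -7/z)
X(J) = -1/932 (X(J) = 1/(-932) = -1/932)
1/(X(o(5*2)) + W(961, 551)) = 1/(-1/932 + 1/(742 + 961)) = 1/(-1/932 + 1/1703) = 1/(-771/1587196) = -1587196/771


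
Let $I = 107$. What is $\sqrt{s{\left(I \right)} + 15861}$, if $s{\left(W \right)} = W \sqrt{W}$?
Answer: $\sqrt{15861 + 107 \sqrt{107}} \approx 130.26$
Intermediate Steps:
$s{\left(W \right)} = W^{\frac{3}{2}}$
$\sqrt{s{\left(I \right)} + 15861} = \sqrt{107^{\frac{3}{2}} + 15861} = \sqrt{107 \sqrt{107} + 15861} = \sqrt{15861 + 107 \sqrt{107}}$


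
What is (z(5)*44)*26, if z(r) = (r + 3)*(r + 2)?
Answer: 64064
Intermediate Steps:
z(r) = (2 + r)*(3 + r) (z(r) = (3 + r)*(2 + r) = (2 + r)*(3 + r))
(z(5)*44)*26 = ((6 + 5² + 5*5)*44)*26 = ((6 + 25 + 25)*44)*26 = (56*44)*26 = 2464*26 = 64064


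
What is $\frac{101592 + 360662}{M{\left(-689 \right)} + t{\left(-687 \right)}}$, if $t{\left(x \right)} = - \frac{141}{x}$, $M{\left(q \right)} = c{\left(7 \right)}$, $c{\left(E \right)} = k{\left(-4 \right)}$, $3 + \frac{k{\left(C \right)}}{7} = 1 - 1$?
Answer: $- \frac{52928083}{2381} \approx -22229.0$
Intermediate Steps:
$k{\left(C \right)} = -21$ ($k{\left(C \right)} = -21 + 7 \left(1 - 1\right) = -21 + 7 \cdot 0 = -21 + 0 = -21$)
$c{\left(E \right)} = -21$
$M{\left(q \right)} = -21$
$\frac{101592 + 360662}{M{\left(-689 \right)} + t{\left(-687 \right)}} = \frac{101592 + 360662}{-21 - \frac{141}{-687}} = \frac{462254}{-21 - - \frac{47}{229}} = \frac{462254}{-21 + \frac{47}{229}} = \frac{462254}{- \frac{4762}{229}} = 462254 \left(- \frac{229}{4762}\right) = - \frac{52928083}{2381}$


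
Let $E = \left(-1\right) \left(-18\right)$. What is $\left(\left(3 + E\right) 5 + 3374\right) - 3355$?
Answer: $124$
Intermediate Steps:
$E = 18$
$\left(\left(3 + E\right) 5 + 3374\right) - 3355 = \left(\left(3 + 18\right) 5 + 3374\right) - 3355 = \left(21 \cdot 5 + 3374\right) - 3355 = \left(105 + 3374\right) - 3355 = 3479 - 3355 = 124$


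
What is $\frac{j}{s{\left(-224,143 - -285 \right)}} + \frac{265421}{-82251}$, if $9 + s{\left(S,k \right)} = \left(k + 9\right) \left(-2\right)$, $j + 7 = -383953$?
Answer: $\frac{2411286709}{5586741} \approx 431.61$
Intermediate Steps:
$j = -383960$ ($j = -7 - 383953 = -383960$)
$s{\left(S,k \right)} = -27 - 2 k$ ($s{\left(S,k \right)} = -9 + \left(k + 9\right) \left(-2\right) = -9 + \left(9 + k\right) \left(-2\right) = -9 - \left(18 + 2 k\right) = -27 - 2 k$)
$\frac{j}{s{\left(-224,143 - -285 \right)}} + \frac{265421}{-82251} = - \frac{383960}{-27 - 2 \left(143 - -285\right)} + \frac{265421}{-82251} = - \frac{383960}{-27 - 2 \left(143 + 285\right)} + 265421 \left(- \frac{1}{82251}\right) = - \frac{383960}{-27 - 856} - \frac{20417}{6327} = - \frac{383960}{-883} - \frac{20417}{6327} = \left(-383960\right) \left(- \frac{1}{883}\right) - \frac{20417}{6327} = \frac{383960}{883} - \frac{20417}{6327} = \frac{2411286709}{5586741}$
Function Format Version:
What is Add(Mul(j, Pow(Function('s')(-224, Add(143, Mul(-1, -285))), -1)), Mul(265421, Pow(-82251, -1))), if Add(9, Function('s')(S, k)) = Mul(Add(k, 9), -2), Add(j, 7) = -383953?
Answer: Rational(2411286709, 5586741) ≈ 431.61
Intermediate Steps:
j = -383960 (j = Add(-7, -383953) = -383960)
Function('s')(S, k) = Add(-27, Mul(-2, k)) (Function('s')(S, k) = Add(-9, Mul(Add(k, 9), -2)) = Add(-9, Mul(Add(9, k), -2)) = Add(-9, Add(-18, Mul(-2, k))) = Add(-27, Mul(-2, k)))
Add(Mul(j, Pow(Function('s')(-224, Add(143, Mul(-1, -285))), -1)), Mul(265421, Pow(-82251, -1))) = Add(Mul(-383960, Pow(Add(-27, Mul(-2, Add(143, Mul(-1, -285)))), -1)), Mul(265421, Pow(-82251, -1))) = Add(Mul(-383960, Pow(Add(-27, Mul(-2, Add(143, 285))), -1)), Mul(265421, Rational(-1, 82251))) = Add(Mul(-383960, Pow(Add(-27, Mul(-2, 428)), -1)), Rational(-20417, 6327)) = Add(Mul(-383960, Pow(Add(-27, -856), -1)), Rational(-20417, 6327)) = Add(Mul(-383960, Pow(-883, -1)), Rational(-20417, 6327)) = Add(Mul(-383960, Rational(-1, 883)), Rational(-20417, 6327)) = Add(Rational(383960, 883), Rational(-20417, 6327)) = Rational(2411286709, 5586741)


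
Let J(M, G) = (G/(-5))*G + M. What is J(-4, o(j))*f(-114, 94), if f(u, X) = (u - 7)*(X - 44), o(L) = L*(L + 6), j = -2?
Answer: 101640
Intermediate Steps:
o(L) = L*(6 + L)
J(M, G) = M - G²/5 (J(M, G) = (G*(-⅕))*G + M = (-G/5)*G + M = -G²/5 + M = M - G²/5)
f(u, X) = (-44 + X)*(-7 + u) (f(u, X) = (-7 + u)*(-44 + X) = (-44 + X)*(-7 + u))
J(-4, o(j))*f(-114, 94) = (-4 - 4*(6 - 2)²/5)*(308 - 44*(-114) - 7*94 + 94*(-114)) = (-4 - (-2*4)²/5)*(308 + 5016 - 658 - 10716) = (-4 - ⅕*(-8)²)*(-6050) = (-4 - ⅕*64)*(-6050) = (-4 - 64/5)*(-6050) = -84/5*(-6050) = 101640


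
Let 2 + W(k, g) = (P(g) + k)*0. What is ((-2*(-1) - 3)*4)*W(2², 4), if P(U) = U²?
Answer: 8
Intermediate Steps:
W(k, g) = -2 (W(k, g) = -2 + (g² + k)*0 = -2 + (k + g²)*0 = -2 + 0 = -2)
((-2*(-1) - 3)*4)*W(2², 4) = ((-2*(-1) - 3)*4)*(-2) = ((2 - 3)*4)*(-2) = -1*4*(-2) = -4*(-2) = 8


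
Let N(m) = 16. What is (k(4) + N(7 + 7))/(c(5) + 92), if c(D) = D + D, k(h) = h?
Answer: 10/51 ≈ 0.19608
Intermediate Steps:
c(D) = 2*D
(k(4) + N(7 + 7))/(c(5) + 92) = (4 + 16)/(2*5 + 92) = 20/(10 + 92) = 20/102 = 20*(1/102) = 10/51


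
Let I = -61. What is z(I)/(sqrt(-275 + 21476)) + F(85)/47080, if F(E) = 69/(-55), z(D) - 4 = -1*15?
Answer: -69/2589400 - 11*sqrt(21201)/21201 ≈ -0.075573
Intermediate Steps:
z(D) = -11 (z(D) = 4 - 1*15 = 4 - 15 = -11)
F(E) = -69/55 (F(E) = 69*(-1/55) = -69/55)
z(I)/(sqrt(-275 + 21476)) + F(85)/47080 = -11/sqrt(-275 + 21476) - 69/55/47080 = -11*sqrt(21201)/21201 - 69/55*1/47080 = -11*sqrt(21201)/21201 - 69/2589400 = -69/2589400 - 11*sqrt(21201)/21201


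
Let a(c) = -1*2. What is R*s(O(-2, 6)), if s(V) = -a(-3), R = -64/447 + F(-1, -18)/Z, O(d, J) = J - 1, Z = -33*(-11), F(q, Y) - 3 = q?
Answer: -4964/18029 ≈ -0.27533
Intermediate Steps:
a(c) = -2
F(q, Y) = 3 + q
Z = 363
O(d, J) = -1 + J
R = -2482/18029 (R = -64/447 + (3 - 1)/363 = -64*1/447 + 2*(1/363) = -64/447 + 2/363 = -2482/18029 ≈ -0.13767)
s(V) = 2 (s(V) = -1*(-2) = 2)
R*s(O(-2, 6)) = -2482/18029*2 = -4964/18029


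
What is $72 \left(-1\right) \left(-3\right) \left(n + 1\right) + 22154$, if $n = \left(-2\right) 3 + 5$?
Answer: $22154$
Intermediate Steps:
$n = -1$ ($n = -6 + 5 = -1$)
$72 \left(-1\right) \left(-3\right) \left(n + 1\right) + 22154 = 72 \left(-1\right) \left(-3\right) \left(-1 + 1\right) + 22154 = 72 \cdot 3 \cdot 0 + 22154 = 72 \cdot 0 + 22154 = 0 + 22154 = 22154$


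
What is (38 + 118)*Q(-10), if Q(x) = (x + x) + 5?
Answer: -2340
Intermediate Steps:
Q(x) = 5 + 2*x (Q(x) = 2*x + 5 = 5 + 2*x)
(38 + 118)*Q(-10) = (38 + 118)*(5 + 2*(-10)) = 156*(5 - 20) = 156*(-15) = -2340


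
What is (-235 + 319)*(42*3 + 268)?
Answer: 33096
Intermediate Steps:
(-235 + 319)*(42*3 + 268) = 84*(126 + 268) = 84*394 = 33096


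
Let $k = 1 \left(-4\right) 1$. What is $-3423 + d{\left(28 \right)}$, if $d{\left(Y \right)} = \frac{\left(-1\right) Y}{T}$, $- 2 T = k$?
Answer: $-3437$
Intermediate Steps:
$k = -4$ ($k = \left(-4\right) 1 = -4$)
$T = 2$ ($T = \left(- \frac{1}{2}\right) \left(-4\right) = 2$)
$d{\left(Y \right)} = - \frac{Y}{2}$ ($d{\left(Y \right)} = \frac{\left(-1\right) Y}{2} = - Y \frac{1}{2} = - \frac{Y}{2}$)
$-3423 + d{\left(28 \right)} = -3423 - 14 = -3437$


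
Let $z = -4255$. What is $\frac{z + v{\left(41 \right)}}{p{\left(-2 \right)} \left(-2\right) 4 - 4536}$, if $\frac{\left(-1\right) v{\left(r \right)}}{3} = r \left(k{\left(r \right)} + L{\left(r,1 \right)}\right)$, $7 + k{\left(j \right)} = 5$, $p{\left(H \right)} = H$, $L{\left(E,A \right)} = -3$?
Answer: $\frac{91}{113} \approx 0.80531$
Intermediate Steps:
$k{\left(j \right)} = -2$ ($k{\left(j \right)} = -7 + 5 = -2$)
$v{\left(r \right)} = 15 r$ ($v{\left(r \right)} = - 3 r \left(-2 - 3\right) = - 3 r \left(-5\right) = - 3 \left(- 5 r\right) = 15 r$)
$\frac{z + v{\left(41 \right)}}{p{\left(-2 \right)} \left(-2\right) 4 - 4536} = \frac{-4255 + 15 \cdot 41}{\left(-2\right) \left(-2\right) 4 - 4536} = \frac{-4255 + 615}{4 \cdot 4 - 4536} = - \frac{3640}{16 - 4536} = - \frac{3640}{-4520} = \left(-3640\right) \left(- \frac{1}{4520}\right) = \frac{91}{113}$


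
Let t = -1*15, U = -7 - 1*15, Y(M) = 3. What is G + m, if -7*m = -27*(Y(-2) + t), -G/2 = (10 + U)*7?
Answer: 852/7 ≈ 121.71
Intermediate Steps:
U = -22 (U = -7 - 15 = -22)
t = -15
G = 168 (G = -2*(10 - 22)*7 = -(-24)*7 = -2*(-84) = 168)
m = -324/7 (m = -(-27)*(3 - 15)/7 = -(-27)*(-12)/7 = -⅐*324 = -324/7 ≈ -46.286)
G + m = 168 - 324/7 = 852/7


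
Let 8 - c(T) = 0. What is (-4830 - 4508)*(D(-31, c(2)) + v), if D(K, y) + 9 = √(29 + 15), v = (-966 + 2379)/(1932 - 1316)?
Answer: 2755377/44 - 18676*√11 ≈ 680.92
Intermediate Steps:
c(T) = 8 (c(T) = 8 - 1*0 = 8 + 0 = 8)
v = 1413/616 ≈ 2.2938
D(K, y) = -9 + 2*√11 (D(K, y) = -9 + √(29 + 15) = -9 + √44 = -9 + 2*√11)
(-4830 - 4508)*(D(-31, c(2)) + v) = (-4830 - 4508)*((-9 + 2*√11) + 1413/616) = -9338*(-4131/616 + 2*√11) = 2755377/44 - 18676*√11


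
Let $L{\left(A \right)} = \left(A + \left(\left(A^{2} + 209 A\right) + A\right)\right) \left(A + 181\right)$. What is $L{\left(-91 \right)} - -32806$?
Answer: $-949994$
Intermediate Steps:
$L{\left(A \right)} = \left(181 + A\right) \left(A^{2} + 211 A\right)$ ($L{\left(A \right)} = \left(A + \left(A^{2} + 210 A\right)\right) \left(181 + A\right) = \left(A^{2} + 211 A\right) \left(181 + A\right) = \left(181 + A\right) \left(A^{2} + 211 A\right)$)
$L{\left(-91 \right)} - -32806 = - 91 \left(38191 + \left(-91\right)^{2} + 392 \left(-91\right)\right) - -32806 = - 91 \left(38191 + 8281 - 35672\right) + 32806 = \left(-91\right) 10800 + 32806 = -982800 + 32806 = -949994$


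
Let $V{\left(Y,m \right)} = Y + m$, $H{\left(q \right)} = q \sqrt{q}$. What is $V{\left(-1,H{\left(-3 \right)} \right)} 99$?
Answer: $-99 - 297 i \sqrt{3} \approx -99.0 - 514.42 i$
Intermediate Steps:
$H{\left(q \right)} = q^{\frac{3}{2}}$
$V{\left(-1,H{\left(-3 \right)} \right)} 99 = \left(-1 + \left(-3\right)^{\frac{3}{2}}\right) 99 = \left(-1 - 3 i \sqrt{3}\right) 99 = -99 - 297 i \sqrt{3}$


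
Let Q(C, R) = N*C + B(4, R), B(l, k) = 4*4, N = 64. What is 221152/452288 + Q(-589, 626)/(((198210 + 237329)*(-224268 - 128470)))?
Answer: 530872725089261/1085711377911394 ≈ 0.48896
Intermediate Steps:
B(l, k) = 16
Q(C, R) = 16 + 64*C (Q(C, R) = 64*C + 16 = 16 + 64*C)
221152/452288 + Q(-589, 626)/(((198210 + 237329)*(-224268 - 128470))) = 221152/452288 + (16 + 64*(-589))/(((198210 + 237329)*(-224268 - 128470))) = 221152*(1/452288) + (16 - 37696)/((435539*(-352738))) = 6911/14134 - 37680/(-153631155782) = 6911/14134 - 37680*(-1/153631155782) = 6911/14134 + 18840/76815577891 = 530872725089261/1085711377911394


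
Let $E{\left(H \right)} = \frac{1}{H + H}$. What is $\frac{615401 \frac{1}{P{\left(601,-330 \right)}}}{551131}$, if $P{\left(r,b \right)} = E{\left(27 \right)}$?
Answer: $\frac{33231654}{551131} \approx 60.297$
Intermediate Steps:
$E{\left(H \right)} = \frac{1}{2 H}$
$P{\left(r,b \right)} = \frac{1}{54}$ ($P{\left(r,b \right)} = \frac{1}{2 \cdot 27} = \frac{1}{2} \cdot \frac{1}{27} = \frac{1}{54}$)
$\frac{615401 \frac{1}{P{\left(601,-330 \right)}}}{551131} = \frac{615401 \frac{1}{\frac{1}{54}}}{551131} = 615401 \cdot 54 \cdot \frac{1}{551131} = 33231654 \cdot \frac{1}{551131} = \frac{33231654}{551131}$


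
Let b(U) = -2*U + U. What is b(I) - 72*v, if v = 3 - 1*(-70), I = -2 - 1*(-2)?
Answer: -5256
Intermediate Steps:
I = 0 (I = -2 + 2 = 0)
b(U) = -U
v = 73 (v = 3 + 70 = 73)
b(I) - 72*v = -1*0 - 72*73 = 0 - 5256 = -5256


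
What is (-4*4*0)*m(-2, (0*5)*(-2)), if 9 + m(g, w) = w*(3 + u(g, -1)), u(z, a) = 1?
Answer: 0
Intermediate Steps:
m(g, w) = -9 + 4*w (m(g, w) = -9 + w*(3 + 1) = -9 + w*4 = -9 + 4*w)
(-4*4*0)*m(-2, (0*5)*(-2)) = (-4*4*0)*(-9 + 4*((0*5)*(-2))) = (-16*0)*(-9 + 4*(0*(-2))) = 0*(-9 + 4*0) = 0*(-9 + 0) = 0*(-9) = 0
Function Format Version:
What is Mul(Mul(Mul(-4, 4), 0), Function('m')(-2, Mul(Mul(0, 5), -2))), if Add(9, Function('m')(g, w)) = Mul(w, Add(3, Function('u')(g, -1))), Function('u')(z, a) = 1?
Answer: 0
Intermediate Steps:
Function('m')(g, w) = Add(-9, Mul(4, w)) (Function('m')(g, w) = Add(-9, Mul(w, Add(3, 1))) = Add(-9, Mul(w, 4)) = Add(-9, Mul(4, w)))
Mul(Mul(Mul(-4, 4), 0), Function('m')(-2, Mul(Mul(0, 5), -2))) = Mul(Mul(Mul(-4, 4), 0), Add(-9, Mul(4, Mul(Mul(0, 5), -2)))) = Mul(Mul(-16, 0), Add(-9, Mul(4, Mul(0, -2)))) = Mul(0, Add(-9, Mul(4, 0))) = Mul(0, Add(-9, 0)) = Mul(0, -9) = 0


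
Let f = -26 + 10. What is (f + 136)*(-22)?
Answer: -2640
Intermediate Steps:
f = -16
(f + 136)*(-22) = (-16 + 136)*(-22) = 120*(-22) = -2640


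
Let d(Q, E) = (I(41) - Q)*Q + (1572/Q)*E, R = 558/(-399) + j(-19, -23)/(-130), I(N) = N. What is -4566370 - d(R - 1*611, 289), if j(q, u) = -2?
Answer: -137342471037373628051/32971366885275 ≈ -4.1655e+6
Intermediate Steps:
R = -11957/8645 (R = 558/(-399) - 2/(-130) = 558*(-1/399) - 2*(-1/130) = -186/133 + 1/65 = -11957/8645 ≈ -1.3831)
d(Q, E) = Q*(41 - Q) + 1572*E/Q (d(Q, E) = (41 - Q)*Q + (1572/Q)*E = Q*(41 - Q) + 1572*E/Q)
-4566370 - d(R - 1*611, 289) = -4566370 - (1572*289 + (-11957/8645 - 1*611)²*(41 - (-11957/8645 - 1*611)))/(-11957/8645 - 1*611) = -4566370 - (454308 + (-11957/8645 - 611)²*(41 - (-11957/8645 - 611)))/(-11957/8645 - 611) = -4566370 - (454308 + (-5294052/8645)²*(41 - 1*(-5294052/8645)))/(-5294052/8645) = -4566370 - (-8645)*(454308 + 28026986578704*(41 + 5294052/8645)/74736025)/5294052 = -4566370 - (-8645)*(454308 + (28026986578704/74736025)*(5648497/8645))/5294052 = -4566370 - (-8645)*(454308 + 158310349608849807888/646092936125)/5294052 = -4566370 - (-8645)*158603874798474884388/(5294052*646092936125) = -4566370 - 1*(-13216989566539573699/32971366885275) = -4566370 + 13216989566539573699/32971366885275 = -137342471037373628051/32971366885275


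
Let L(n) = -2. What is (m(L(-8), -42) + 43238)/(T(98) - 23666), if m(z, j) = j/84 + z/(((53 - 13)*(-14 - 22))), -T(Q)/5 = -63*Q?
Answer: 31131001/5186880 ≈ 6.0019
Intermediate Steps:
T(Q) = 315*Q (T(Q) = -(-315)*Q = 315*Q)
m(z, j) = -z/1440 + j/84 (m(z, j) = j*(1/84) + z/((40*(-36))) = j/84 + z/(-1440) = j/84 + z*(-1/1440) = j/84 - z/1440 = -z/1440 + j/84)
(m(L(-8), -42) + 43238)/(T(98) - 23666) = ((-1/1440*(-2) + (1/84)*(-42)) + 43238)/(315*98 - 23666) = ((1/720 - ½) + 43238)/(30870 - 23666) = (-359/720 + 43238)/7204 = (31131001/720)*(1/7204) = 31131001/5186880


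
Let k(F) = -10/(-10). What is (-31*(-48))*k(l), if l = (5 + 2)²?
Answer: 1488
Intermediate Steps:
l = 49 (l = 7² = 49)
k(F) = 1 (k(F) = -10*(-⅒) = 1)
(-31*(-48))*k(l) = -31*(-48)*1 = 1488*1 = 1488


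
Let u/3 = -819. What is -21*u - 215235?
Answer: -163638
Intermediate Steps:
u = -2457 (u = 3*(-819) = -2457)
-21*u - 215235 = -21*(-2457) - 215235 = 51597 - 215235 = -163638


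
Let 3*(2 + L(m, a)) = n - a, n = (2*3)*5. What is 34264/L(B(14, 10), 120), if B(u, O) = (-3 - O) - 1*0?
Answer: -4283/4 ≈ -1070.8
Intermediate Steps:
n = 30 (n = 6*5 = 30)
B(u, O) = -3 - O (B(u, O) = (-3 - O) + 0 = -3 - O)
L(m, a) = 8 - a/3 (L(m, a) = -2 + (30 - a)/3 = -2 + (10 - a/3) = 8 - a/3)
34264/L(B(14, 10), 120) = 34264/(8 - ⅓*120) = 34264/(8 - 40) = 34264/(-32) = 34264*(-1/32) = -4283/4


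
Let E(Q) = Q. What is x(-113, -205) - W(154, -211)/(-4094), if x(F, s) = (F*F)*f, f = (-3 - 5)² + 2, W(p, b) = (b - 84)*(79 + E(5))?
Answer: 1725105048/2047 ≈ 8.4275e+5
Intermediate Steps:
W(p, b) = -7056 + 84*b (W(p, b) = (b - 84)*(79 + 5) = (-84 + b)*84 = -7056 + 84*b)
f = 66 (f = (-8)² + 2 = 64 + 2 = 66)
x(F, s) = 66*F² (x(F, s) = (F*F)*66 = F²*66 = 66*F²)
x(-113, -205) - W(154, -211)/(-4094) = 66*(-113)² - (-7056 + 84*(-211))/(-4094) = 66*12769 - (-7056 - 17724)*(-1)/4094 = 842754 - (-24780)*(-1)/4094 = 842754 - 1*12390/2047 = 842754 - 12390/2047 = 1725105048/2047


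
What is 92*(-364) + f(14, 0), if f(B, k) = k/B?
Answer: -33488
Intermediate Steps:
92*(-364) + f(14, 0) = 92*(-364) + 0/14 = -33488 + 0*(1/14) = -33488 + 0 = -33488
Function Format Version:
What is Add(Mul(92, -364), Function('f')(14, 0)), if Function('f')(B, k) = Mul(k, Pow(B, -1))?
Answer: -33488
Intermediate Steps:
Add(Mul(92, -364), Function('f')(14, 0)) = Add(Mul(92, -364), Mul(0, Pow(14, -1))) = Add(-33488, Mul(0, Rational(1, 14))) = Add(-33488, 0) = -33488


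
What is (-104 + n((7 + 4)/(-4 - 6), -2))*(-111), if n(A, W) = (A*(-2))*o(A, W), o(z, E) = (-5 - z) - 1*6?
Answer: 698079/50 ≈ 13962.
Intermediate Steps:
o(z, E) = -11 - z (o(z, E) = (-5 - z) - 6 = -11 - z)
n(A, W) = -2*A*(-11 - A) (n(A, W) = (A*(-2))*(-11 - A) = (-2*A)*(-11 - A) = -2*A*(-11 - A))
(-104 + n((7 + 4)/(-4 - 6), -2))*(-111) = (-104 + 2*((7 + 4)/(-4 - 6))*(11 + (7 + 4)/(-4 - 6)))*(-111) = (-104 + 2*(11/(-10))*(11 + 11/(-10)))*(-111) = (-104 + 2*(11*(-⅒))*(11 + 11*(-⅒)))*(-111) = (-104 + 2*(-11/10)*(11 - 11/10))*(-111) = (-104 + 2*(-11/10)*(99/10))*(-111) = (-104 - 1089/50)*(-111) = -6289/50*(-111) = 698079/50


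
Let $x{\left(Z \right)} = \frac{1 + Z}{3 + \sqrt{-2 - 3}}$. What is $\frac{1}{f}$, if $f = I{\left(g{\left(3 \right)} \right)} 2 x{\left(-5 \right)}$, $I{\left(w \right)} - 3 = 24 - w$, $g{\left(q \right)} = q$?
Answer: $- \frac{1}{64} - \frac{i \sqrt{5}}{192} \approx -0.015625 - 0.011646 i$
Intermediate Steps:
$x{\left(Z \right)} = \frac{1 + Z}{3 + i \sqrt{5}}$ ($x{\left(Z \right)} = \frac{1 + Z}{3 + \sqrt{-5}} = \frac{1 + Z}{3 + i \sqrt{5}}$)
$I{\left(w \right)} = 27 - w$ ($I{\left(w \right)} = 3 - \left(-24 + w\right) = 27 - w$)
$f = - \frac{288}{7} + \frac{96 i \sqrt{5}}{7}$ ($f = \left(27 - 3\right) 2 \left(\frac{3}{14} + \frac{3}{14} \left(-5\right) - \frac{i \sqrt{5}}{14} - \frac{1}{14} i \left(-5\right) \sqrt{5}\right) = \left(27 - 3\right) 2 \left(\frac{3}{14} - \frac{15}{14} - \frac{i \sqrt{5}}{14} + \frac{5 i \sqrt{5}}{14}\right) = 24 \cdot 2 \left(- \frac{6}{7} + \frac{2 i \sqrt{5}}{7}\right) = 24 \left(- \frac{12}{7} + \frac{4 i \sqrt{5}}{7}\right) = - \frac{288}{7} + \frac{96 i \sqrt{5}}{7} \approx -41.143 + 30.666 i$)
$\frac{1}{f} = \frac{1}{- \frac{288}{7} + \frac{96 i \sqrt{5}}{7}}$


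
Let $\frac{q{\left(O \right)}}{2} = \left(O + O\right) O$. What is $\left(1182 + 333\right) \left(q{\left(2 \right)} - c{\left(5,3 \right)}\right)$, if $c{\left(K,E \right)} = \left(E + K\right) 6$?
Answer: $-48480$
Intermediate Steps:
$c{\left(K,E \right)} = 6 E + 6 K$
$q{\left(O \right)} = 4 O^{2}$ ($q{\left(O \right)} = 2 \left(O + O\right) O = 2 \cdot 2 O O = 2 \cdot 2 O^{2} = 4 O^{2}$)
$\left(1182 + 333\right) \left(q{\left(2 \right)} - c{\left(5,3 \right)}\right) = \left(1182 + 333\right) \left(4 \cdot 2^{2} - \left(6 \cdot 3 + 6 \cdot 5\right)\right) = 1515 \left(4 \cdot 4 - \left(18 + 30\right)\right) = 1515 \left(16 - 48\right) = 1515 \left(-32\right) = -48480$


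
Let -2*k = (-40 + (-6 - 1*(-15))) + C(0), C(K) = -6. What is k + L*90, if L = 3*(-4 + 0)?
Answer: -2123/2 ≈ -1061.5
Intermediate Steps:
k = 37/2 (k = -((-40 + (-6 - 1*(-15))) - 6)/2 = -((-40 + (-6 + 15)) - 6)/2 = -((-40 + 9) - 6)/2 = -(-31 - 6)/2 = -1/2*(-37) = 37/2 ≈ 18.500)
L = -12 (L = 3*(-4) = -12)
k + L*90 = 37/2 - 12*90 = 37/2 - 1080 = -2123/2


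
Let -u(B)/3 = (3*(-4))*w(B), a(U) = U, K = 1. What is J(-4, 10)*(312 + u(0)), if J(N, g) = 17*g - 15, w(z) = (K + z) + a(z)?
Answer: 53940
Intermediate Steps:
w(z) = 1 + 2*z (w(z) = (1 + z) + z = 1 + 2*z)
J(N, g) = -15 + 17*g
u(B) = 36 + 72*B (u(B) = -3*3*(-4)*(1 + 2*B) = -(-36)*(1 + 2*B) = -3*(-12 - 24*B) = 36 + 72*B)
J(-4, 10)*(312 + u(0)) = (-15 + 17*10)*(312 + (36 + 72*0)) = (-15 + 170)*(312 + (36 + 0)) = 155*(312 + 36) = 155*348 = 53940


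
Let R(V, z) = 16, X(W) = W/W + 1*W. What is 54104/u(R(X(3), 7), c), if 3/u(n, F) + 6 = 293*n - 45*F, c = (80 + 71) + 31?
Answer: -189796832/3 ≈ -6.3266e+7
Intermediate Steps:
X(W) = 1 + W
c = 182 (c = 151 + 31 = 182)
u(n, F) = 3/(-6 - 45*F + 293*n) (u(n, F) = 3/(-6 + (293*n - 45*F)) = 3/(-6 + (-45*F + 293*n)) = 3/(-6 - 45*F + 293*n))
54104/u(R(X(3), 7), c) = 54104/((3/(-6 - 45*182 + 293*16))) = 54104/((3/(-6 - 8190 + 4688))) = 54104/((3/(-3508))) = 54104/((3*(-1/3508))) = 54104/(-3/3508) = 54104*(-3508/3) = -189796832/3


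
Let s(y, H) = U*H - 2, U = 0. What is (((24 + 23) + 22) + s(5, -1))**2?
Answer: 4489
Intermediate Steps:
s(y, H) = -2 (s(y, H) = 0*H - 2 = 0 - 2 = -2)
(((24 + 23) + 22) + s(5, -1))**2 = (((24 + 23) + 22) - 2)**2 = ((47 + 22) - 2)**2 = (69 - 2)**2 = 67**2 = 4489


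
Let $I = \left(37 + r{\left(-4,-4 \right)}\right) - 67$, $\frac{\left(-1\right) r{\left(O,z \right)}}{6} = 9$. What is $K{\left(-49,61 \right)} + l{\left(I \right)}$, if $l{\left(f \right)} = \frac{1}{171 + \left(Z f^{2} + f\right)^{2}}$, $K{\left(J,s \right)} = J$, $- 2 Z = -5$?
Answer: $- \frac{15102452042}{308213307} \approx -49.0$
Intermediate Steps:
$Z = \frac{5}{2}$ ($Z = \left(- \frac{1}{2}\right) \left(-5\right) = \frac{5}{2} \approx 2.5$)
$r{\left(O,z \right)} = -54$ ($r{\left(O,z \right)} = \left(-6\right) 9 = -54$)
$I = -84$ ($I = \left(37 - 54\right) - 67 = -17 - 67 = -84$)
$l{\left(f \right)} = \frac{1}{171 + \left(f + \frac{5 f^{2}}{2}\right)^{2}}$ ($l{\left(f \right)} = \frac{1}{171 + \left(\frac{5 f^{2}}{2} + f\right)^{2}} = \frac{1}{171 + \left(f + \frac{5 f^{2}}{2}\right)^{2}}$)
$K{\left(-49,61 \right)} + l{\left(I \right)} = -49 + \frac{4}{684 + \left(-84\right)^{2} \left(2 + 5 \left(-84\right)\right)^{2}} = -49 + \frac{4}{684 + 7056 \left(2 - 420\right)^{2}} = -49 + \frac{4}{684 + 7056 \left(-418\right)^{2}} = -49 + \frac{4}{684 + 7056 \cdot 174724} = -49 + \frac{4}{684 + 1232852544} = -49 + \frac{4}{1232853228} = -49 + 4 \cdot \frac{1}{1232853228} = -49 + \frac{1}{308213307} = - \frac{15102452042}{308213307}$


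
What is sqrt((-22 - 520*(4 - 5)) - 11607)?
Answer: 23*I*sqrt(21) ≈ 105.4*I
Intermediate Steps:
sqrt((-22 - 520*(4 - 5)) - 11607) = sqrt((-22 - 520*(-1)) - 11607) = sqrt((-22 - 104*(-5)) - 11607) = sqrt((-22 + 520) - 11607) = sqrt(498 - 11607) = sqrt(-11109) = 23*I*sqrt(21)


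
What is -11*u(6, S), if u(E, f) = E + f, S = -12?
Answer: 66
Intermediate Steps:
-11*u(6, S) = -11*(6 - 12) = -11*(-6) = 66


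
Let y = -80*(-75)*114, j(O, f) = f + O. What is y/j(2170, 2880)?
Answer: 13680/101 ≈ 135.45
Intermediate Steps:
j(O, f) = O + f
y = 684000 (y = 6000*114 = 684000)
y/j(2170, 2880) = 684000/(2170 + 2880) = 684000/5050 = 684000*(1/5050) = 13680/101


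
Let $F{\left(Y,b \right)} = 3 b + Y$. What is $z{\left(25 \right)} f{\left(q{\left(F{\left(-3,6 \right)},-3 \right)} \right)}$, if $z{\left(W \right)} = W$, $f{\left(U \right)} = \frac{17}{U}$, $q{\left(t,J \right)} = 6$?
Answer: $\frac{425}{6} \approx 70.833$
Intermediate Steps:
$F{\left(Y,b \right)} = Y + 3 b$
$z{\left(25 \right)} f{\left(q{\left(F{\left(-3,6 \right)},-3 \right)} \right)} = 25 \cdot \frac{17}{6} = \frac{425}{6}$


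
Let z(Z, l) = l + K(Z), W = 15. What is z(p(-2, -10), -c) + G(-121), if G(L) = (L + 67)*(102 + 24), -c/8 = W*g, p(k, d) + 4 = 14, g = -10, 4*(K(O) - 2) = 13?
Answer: -31995/4 ≈ -7998.8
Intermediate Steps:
K(O) = 21/4 (K(O) = 2 + (¼)*13 = 2 + 13/4 = 21/4)
p(k, d) = 10 (p(k, d) = -4 + 14 = 10)
c = 1200 (c = -120*(-10) = -8*(-150) = 1200)
z(Z, l) = 21/4 + l (z(Z, l) = l + 21/4 = 21/4 + l)
G(L) = 8442 + 126*L (G(L) = (67 + L)*126 = 8442 + 126*L)
z(p(-2, -10), -c) + G(-121) = (21/4 - 1*1200) + (8442 + 126*(-121)) = (21/4 - 1200) + (8442 - 15246) = -4779/4 - 6804 = -31995/4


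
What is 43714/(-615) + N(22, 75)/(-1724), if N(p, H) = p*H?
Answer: -38188843/530130 ≈ -72.037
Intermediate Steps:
N(p, H) = H*p
43714/(-615) + N(22, 75)/(-1724) = 43714/(-615) + (75*22)/(-1724) = 43714*(-1/615) + 1650*(-1/1724) = -43714/615 - 825/862 = -38188843/530130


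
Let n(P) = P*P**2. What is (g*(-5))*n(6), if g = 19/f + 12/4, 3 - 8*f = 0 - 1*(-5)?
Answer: 78840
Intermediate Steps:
f = -1/4 (f = 3/8 - (0 - 1*(-5))/8 = 3/8 - (0 + 5)/8 = 3/8 - 1/8*5 = 3/8 - 5/8 = -1/4 ≈ -0.25000)
n(P) = P**3
g = -73 (g = 19/(-1/4) + 12/4 = 19*(-4) + 12*(1/4) = -76 + 3 = -73)
(g*(-5))*n(6) = -73*(-5)*6**3 = 365*216 = 78840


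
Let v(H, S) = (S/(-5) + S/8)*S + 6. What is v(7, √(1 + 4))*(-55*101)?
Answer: -249975/8 ≈ -31247.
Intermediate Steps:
v(H, S) = 6 - 3*S²/40 (v(H, S) = (S*(-⅕) + S*(⅛))*S + 6 = (-S/5 + S/8)*S + 6 = (-3*S/40)*S + 6 = -3*S²/40 + 6 = 6 - 3*S²/40)
v(7, √(1 + 4))*(-55*101) = (6 - 3*(√(1 + 4))²/40)*(-55*101) = (6 - 3*(√5)²/40)*(-5555) = (6 - 3/40*5)*(-5555) = (6 - 3/8)*(-5555) = (45/8)*(-5555) = -249975/8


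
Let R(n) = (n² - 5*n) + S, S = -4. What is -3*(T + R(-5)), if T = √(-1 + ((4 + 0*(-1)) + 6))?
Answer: -147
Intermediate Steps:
R(n) = -4 + n² - 5*n (R(n) = (n² - 5*n) - 4 = -4 + n² - 5*n)
T = 3 (T = √(-1 + ((4 + 0) + 6)) = √(-1 + (4 + 6)) = √(-1 + 10) = √9 = 3)
-3*(T + R(-5)) = -3*(3 + (-4 + (-5)² - 5*(-5))) = -3*(3 + (-4 + 25 + 25)) = -3*(3 + 46) = -3*49 = -147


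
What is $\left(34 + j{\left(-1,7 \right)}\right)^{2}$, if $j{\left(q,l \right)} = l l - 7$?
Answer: $5776$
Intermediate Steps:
$j{\left(q,l \right)} = -7 + l^{2}$ ($j{\left(q,l \right)} = l^{2} - 7 = -7 + l^{2}$)
$\left(34 + j{\left(-1,7 \right)}\right)^{2} = \left(34 - \left(7 - 7^{2}\right)\right)^{2} = \left(34 + \left(-7 + 49\right)\right)^{2} = \left(34 + 42\right)^{2} = 76^{2} = 5776$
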